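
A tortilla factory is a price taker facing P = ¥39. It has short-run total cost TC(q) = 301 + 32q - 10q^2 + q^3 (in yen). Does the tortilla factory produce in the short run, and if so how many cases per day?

Produce at q = 7

Variable cost is VC = 32q - 10q^2 + q^3, so AVC = VC/q = 32 - 10q + q^2 and MC = dTC/dq = 32 - 20q + 3q^2.
The AVC parabola has its vertex at q = 10/2 = 5, where AVC = 32 - 10·5 + 5^2 = ¥7.
P = ¥39 exceeds min AVC = ¥7, so the firm stays open.
Set P = MC: 39 = 32 - 20q + 3q^2 → -7 - 20q + 3q^2 = 0. The roots are q = -1/3 and q = 7; the profit-maximizing output is on the rising part of MC, so q* = 7.
Check: AVC at q = 7 is ¥11 ≤ P, so revenue covers variable cost.
Profit = P·q − TC = 39·7 − 378 = -¥105, a loss, but smaller than the ¥301 fixed cost the firm would lose by shutting down.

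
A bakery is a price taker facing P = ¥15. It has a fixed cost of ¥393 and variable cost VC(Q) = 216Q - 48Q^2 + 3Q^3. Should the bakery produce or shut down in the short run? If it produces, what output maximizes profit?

Strip out fixed cost: VC = 216Q - 48Q^2 + 3Q^3. Then AVC = 216 - 48Q + 3Q^2 and MC = 216 - 96Q + 9Q^2.
The AVC parabola has its vertex at Q = 48/6 = 8, where AVC = 216 - 48·8 + 3·8^2 = ¥24.
With P < min AVC (¥15 < ¥24), every unit sold adds to the loss.
Shutting down limits the loss to fixed cost, ¥393.

Shut down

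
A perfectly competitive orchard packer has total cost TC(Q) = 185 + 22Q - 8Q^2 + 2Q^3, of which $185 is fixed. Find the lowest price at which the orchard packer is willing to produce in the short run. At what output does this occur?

The shutdown price is the minimum of AVC. VC = 22Q - 8Q^2 + 2Q^3, so AVC = 22 - 8Q + 2Q^2.
At the minimum of AVC, MC = AVC. MC = 22 - 16Q + 6Q^2; setting MC = AVC gives 4Q^2 - 8Q = 0, so Q = 2. min AVC = 14.
For P < $14 the firm produces nothing.

$14 per unit, at Q = 2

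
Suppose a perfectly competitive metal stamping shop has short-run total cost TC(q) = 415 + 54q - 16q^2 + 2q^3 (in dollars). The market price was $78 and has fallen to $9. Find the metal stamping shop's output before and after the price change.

AVC = 54 - 16q + 2q^2, minimized at q = 4 where min AVC = $22. MC = 54 - 32q + 6q^2.
With P = $78 above the shutdown price, P = MC gives q = 6.
At P = $9 < min AVC = $22, price no longer covers variable cost at any output, so the firm shuts down: q = 0.

Output falls from 6 to 0 (the firm shuts down)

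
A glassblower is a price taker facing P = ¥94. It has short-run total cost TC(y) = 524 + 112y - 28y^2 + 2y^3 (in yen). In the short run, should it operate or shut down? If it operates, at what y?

From TC, MC = TC'(y) = 112 - 56y + 6y^2 and AVC = VC/y = 112 - 28y + 2y^2.
AVC hits its minimum where MC = AVC, at y = 7, giving min AVC = 112 - 28·7 + 2·7^2 = ¥14.
Because ¥94 ≥ ¥14, revenue can cover variable cost; the firm operates.
P = MC gives 18 - 56y + 6y^2 = 0, with roots 1/3 and 9. Take the larger (rising MC): y* = 9.
Check: AVC at y = 9 is ¥22 ≤ P, so revenue covers variable cost.
Profit = P·y − TC = 94·9 − 722 = ¥124.

Produce at y = 9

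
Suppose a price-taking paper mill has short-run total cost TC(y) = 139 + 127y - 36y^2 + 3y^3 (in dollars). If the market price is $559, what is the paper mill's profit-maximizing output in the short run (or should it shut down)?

Produce at y = 12

Strip out fixed cost: VC = 127y - 36y^2 + 3y^3. Then AVC = 127 - 36y + 3y^2 and MC = 127 - 72y + 9y^2.
AVC is minimized where dAVC/dy = -36 + 6y = 0, at y = 6; min AVC = 127 - 36·6 + 3·6^2 = $19.
Because $559 ≥ $19, revenue can cover variable cost; the firm operates.
Solving P = MC: -432 - 72y + 9y^2 = 0 ⇒ y = -4 or 12. On the upward-sloping branch, y* = 12.
Check: AVC at y = 12 is $127 ≤ P, so revenue covers variable cost.
Profit = P·y − TC = 559·12 − 1663 = $5045.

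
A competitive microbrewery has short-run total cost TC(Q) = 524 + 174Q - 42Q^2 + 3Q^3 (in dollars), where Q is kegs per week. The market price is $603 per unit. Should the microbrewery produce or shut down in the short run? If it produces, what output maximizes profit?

Variable cost is VC = 174Q - 42Q^2 + 3Q^3, so AVC = VC/Q = 174 - 42Q + 3Q^2 and MC = dTC/dQ = 174 - 84Q + 9Q^2.
The AVC parabola has its vertex at Q = 42/6 = 7, where AVC = 174 - 42·7 + 3·7^2 = $27.
Since P = $603 ≥ min AVC = $27, price covers variable cost and the firm should produce.
Set P = MC: 603 = 174 - 84Q + 9Q^2 → -429 - 84Q + 9Q^2 = 0. The roots are Q = -11/3 and Q = 13; the profit-maximizing output is on the rising part of MC, so Q* = 13.
Check: AVC at Q = 13 is $135 ≤ P, so revenue covers variable cost.
Profit = P·Q − TC = 603·13 − 2279 = $5560.

Produce at Q = 13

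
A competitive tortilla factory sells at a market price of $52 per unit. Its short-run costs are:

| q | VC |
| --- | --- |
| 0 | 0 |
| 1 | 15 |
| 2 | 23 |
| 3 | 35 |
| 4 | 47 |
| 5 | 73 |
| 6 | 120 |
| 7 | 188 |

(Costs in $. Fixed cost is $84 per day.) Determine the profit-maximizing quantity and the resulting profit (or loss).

q = 6; profit = $108

Tabulate TR − TC: q=0: -84; q=1: -47; q=2: -3; q=3: 37; q=4: 77; q=5: 103; q=6: 108; q=7: 92.
Profit is maximized at q = 6. AVC there is 120/6 = $20 ≤ P, so producing beats shutting down (which would give -$84).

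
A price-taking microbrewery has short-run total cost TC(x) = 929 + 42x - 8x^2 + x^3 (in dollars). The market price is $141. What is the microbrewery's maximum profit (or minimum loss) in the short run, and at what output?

Profit = -$119 at x = 9

AVC = 42 - 8x + x^2 has its minimum $26 at x = 4; price $141 clears that bar, so the firm operates.
With MC = 42 - 16x + 3x^2, P = MC on the upward-sloping part at x* = 9.
TR = 141·9 = 1269. TC = 929 + 459 = 1388. Profit = 1269 − 1388 = -$119.
By producing, the firm covers all variable cost plus $810 of fixed cost; shutting down would lose the full $929.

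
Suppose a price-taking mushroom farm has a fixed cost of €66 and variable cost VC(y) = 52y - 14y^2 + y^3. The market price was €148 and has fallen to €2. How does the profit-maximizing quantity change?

MC = 52 - 28y + 3y^2; the shutdown threshold is min AVC = €3 (at y = 7).
At P = €148 ≥ min AVC, set P = MC on the rising branch: y = 12.
At P = €2 < min AVC = €3, price no longer covers variable cost at any output, so the firm shuts down: y = 0.

Output falls from 12 to 0 (the firm shuts down)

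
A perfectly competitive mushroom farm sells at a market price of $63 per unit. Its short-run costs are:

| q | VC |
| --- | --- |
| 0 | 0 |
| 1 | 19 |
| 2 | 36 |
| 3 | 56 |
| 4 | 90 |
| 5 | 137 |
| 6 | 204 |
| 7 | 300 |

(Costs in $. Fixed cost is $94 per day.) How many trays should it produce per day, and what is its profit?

q = 5; profit = $84

Compute π = P·q − TC at each output: q=0: -94; q=1: -50; q=2: -4; q=3: 39; q=4: 68; q=5: 84; q=6: 80; q=7: 47.
Profit is maximized at q = 5. AVC there is 137/5 = $27.40 ≤ P, so producing beats shutting down (which would give -$94).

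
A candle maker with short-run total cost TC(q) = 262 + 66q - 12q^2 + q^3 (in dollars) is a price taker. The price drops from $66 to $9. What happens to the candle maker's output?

MC = 66 - 24q + 3q^2; the shutdown threshold is min AVC = $30 (at q = 6).
With P = $66 above the shutdown price, P = MC gives q = 8.
At P = $9 < min AVC = $30, price no longer covers variable cost at any output, so the firm shuts down: q = 0.

Output falls from 8 to 0 (the firm shuts down)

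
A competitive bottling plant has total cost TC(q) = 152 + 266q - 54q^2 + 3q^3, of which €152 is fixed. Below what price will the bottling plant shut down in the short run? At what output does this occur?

€23 per unit, at q = 9

Short-run supply begins at min AVC. From VC = 266q - 54q^2 + 3q^3, AVC = 266 - 54q + 3q^2.
At the minimum of AVC, MC = AVC. MC = 266 - 108q + 9q^2; setting MC = AVC gives 6q^2 - 54q = 0, so q = 9. min AVC = 23.
So the shutdown price is €23.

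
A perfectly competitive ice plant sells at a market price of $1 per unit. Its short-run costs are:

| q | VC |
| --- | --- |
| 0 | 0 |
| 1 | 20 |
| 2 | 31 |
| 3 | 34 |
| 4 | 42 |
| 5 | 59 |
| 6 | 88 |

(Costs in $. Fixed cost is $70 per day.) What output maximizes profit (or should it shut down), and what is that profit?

q = 0 (shut down); profit = -$70

Tabulate TR − TC: q=0: -70; q=1: -89; q=2: -99; q=3: -101; q=4: -108; q=5: -124; q=6: -152.
Profit is highest at q = 0. Equivalently, the lowest AVC in the table is 42/4 ≈ $10.50 at q = 4, and P = $1 falls below it — price never covers variable cost, so the firm shuts down and loses only its fixed cost.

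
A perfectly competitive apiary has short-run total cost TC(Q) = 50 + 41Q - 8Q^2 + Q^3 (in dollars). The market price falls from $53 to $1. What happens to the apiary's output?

AVC = 41 - 8Q + Q^2, minimized at Q = 4 where min AVC = $25. MC = 41 - 16Q + 3Q^2.
With P = $53 above the shutdown price, P = MC gives Q = 6.
At P = $1 < min AVC = $25, price no longer covers variable cost at any output, so the firm shuts down: Q = 0.

Output falls from 6 to 0 (the firm shuts down)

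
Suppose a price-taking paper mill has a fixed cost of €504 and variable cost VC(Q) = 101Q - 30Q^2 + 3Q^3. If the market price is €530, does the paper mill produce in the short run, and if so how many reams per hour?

Variable cost is VC = 101Q - 30Q^2 + 3Q^3, so AVC = VC/Q = 101 - 30Q + 3Q^2 and MC = dTC/dQ = 101 - 60Q + 9Q^2.
The AVC parabola has its vertex at Q = 30/6 = 5, where AVC = 101 - 30·5 + 3·5^2 = €26.
Since P = €530 ≥ min AVC = €26, price covers variable cost and the firm should produce.
P = MC gives -429 - 60Q + 9Q^2 = 0, with roots -13/3 and 11. Take the larger (rising MC): Q* = 11.
Check: AVC at Q = 11 is €134 ≤ P, so revenue covers variable cost.
Profit = P·Q − TC = 530·11 − 1978 = €3852.

Produce at Q = 11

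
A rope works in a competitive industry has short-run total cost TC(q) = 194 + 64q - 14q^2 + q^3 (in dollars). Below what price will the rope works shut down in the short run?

$15 per unit

The firm shuts down when price falls below the minimum of average variable cost. AVC = VC/q = 64 - 14q + q^2.
At the minimum of AVC, MC = AVC. MC = 64 - 28q + 3q^2; setting MC = AVC gives 2q^2 - 14q = 0, so q = 7. min AVC = 15.
For P < $15 the firm produces nothing.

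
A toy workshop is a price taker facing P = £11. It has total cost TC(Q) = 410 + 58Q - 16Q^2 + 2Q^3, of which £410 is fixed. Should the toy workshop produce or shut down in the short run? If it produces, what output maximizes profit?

Shut down

Variable cost is VC = 58Q - 16Q^2 + 2Q^3, so AVC = VC/Q = 58 - 16Q + 2Q^2 and MC = dTC/dQ = 58 - 32Q + 6Q^2.
The AVC parabola has its vertex at Q = 16/4 = 4, where AVC = 58 - 16·4 + 2·4^2 = £26.
P = £11 lies below min AVC = £26; no output level covers variable cost.
Shutting down limits the loss to fixed cost, £410.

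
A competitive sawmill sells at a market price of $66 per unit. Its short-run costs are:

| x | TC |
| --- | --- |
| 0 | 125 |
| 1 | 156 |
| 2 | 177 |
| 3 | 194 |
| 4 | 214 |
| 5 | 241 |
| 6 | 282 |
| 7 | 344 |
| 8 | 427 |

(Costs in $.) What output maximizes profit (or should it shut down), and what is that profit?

x = 7; profit = $118

Profit at each row (π = 66x − TC): x=0: -125; x=1: -90; x=2: -45; x=3: 4; x=4: 50; x=5: 89; x=6: 114; x=7: 118; x=8: 101.
Profit is maximized at x = 7. AVC there is 219/7 = $31.29 ≤ P, so producing beats shutting down (which would give -$125).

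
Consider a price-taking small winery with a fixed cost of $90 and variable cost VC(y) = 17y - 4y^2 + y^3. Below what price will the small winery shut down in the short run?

$13 per unit

The shutdown price is the minimum of AVC. VC = 17y - 4y^2 + y^3, so AVC = 17 - 4y + y^2.
dAVC/dy = -4 + 2y = 0 gives y = 2. min AVC = 17 - 4·2 + 2^2 = 13.
So the shutdown price is $13.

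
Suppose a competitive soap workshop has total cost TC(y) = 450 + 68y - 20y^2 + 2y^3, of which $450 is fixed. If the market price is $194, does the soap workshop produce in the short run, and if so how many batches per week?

Produce at y = 9

From TC, MC = TC'(y) = 68 - 40y + 6y^2 and AVC = VC/y = 68 - 20y + 2y^2.
AVC is minimized where dAVC/dy = -20 + 4y = 0, at y = 5; min AVC = 68 - 20·5 + 2·5^2 = $18.
Because $194 ≥ $18, revenue can cover variable cost; the firm operates.
P = MC gives -126 - 40y + 6y^2 = 0, with roots -7/3 and 9. Take the larger (rising MC): y* = 9.
Check: AVC at y = 9 is $50 ≤ P, so revenue covers variable cost.
Profit = P·y − TC = 194·9 − 900 = $846.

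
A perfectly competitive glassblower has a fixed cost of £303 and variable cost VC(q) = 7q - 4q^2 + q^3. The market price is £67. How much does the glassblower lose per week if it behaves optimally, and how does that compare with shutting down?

Profit = -£15 at q = 6

AVC = 7 - 4q + q^2 has its minimum £3 at q = 2; price £67 clears that bar, so the firm operates.
MC = 7 - 8q + 3q^2. Setting P = MC and taking the root on the rising branch gives q* = 6.
TR = 67·6 = 402. TC = 303 + 114 = 417. Profit = 402 − 417 = -£15.
By producing, the firm covers all variable cost plus £288 of fixed cost; shutting down would lose the full £303.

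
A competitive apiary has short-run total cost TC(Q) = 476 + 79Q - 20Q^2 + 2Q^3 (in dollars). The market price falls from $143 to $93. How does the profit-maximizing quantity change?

Output falls from 8 to 7

AVC = 79 - 20Q + 2Q^2, minimized at Q = 5 where min AVC = $29. MC = 79 - 40Q + 6Q^2.
At P = $143 ≥ min AVC, set P = MC on the rising branch: Q = 8.
At P = $93 ≥ min AVC, set P = MC: Q = 7. The firm stays open but cuts output.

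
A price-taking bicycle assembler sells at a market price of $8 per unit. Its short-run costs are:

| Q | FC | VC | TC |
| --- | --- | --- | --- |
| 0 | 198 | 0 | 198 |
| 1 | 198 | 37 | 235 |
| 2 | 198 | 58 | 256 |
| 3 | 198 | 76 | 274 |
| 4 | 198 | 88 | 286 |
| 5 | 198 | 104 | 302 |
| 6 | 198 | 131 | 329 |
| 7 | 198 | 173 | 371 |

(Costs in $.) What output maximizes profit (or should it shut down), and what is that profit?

Compute π = P·Q − TC at each output: Q=0: -198; Q=1: -227; Q=2: -240; Q=3: -250; Q=4: -254; Q=5: -262; Q=6: -281; Q=7: -315.
Profit is highest at Q = 0. Equivalently, the lowest AVC in the table is 104/5 ≈ $20.80 at Q = 5, and P = $8 falls below it — price never covers variable cost, so the firm shuts down and loses only its fixed cost.

Q = 0 (shut down); profit = -$198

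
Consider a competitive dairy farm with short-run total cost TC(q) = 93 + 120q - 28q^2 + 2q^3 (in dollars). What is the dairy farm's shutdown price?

$22 per unit

The firm shuts down when price falls below the minimum of average variable cost. AVC = VC/q = 120 - 28q + 2q^2.
dAVC/dq = -28 + 4q = 0 gives q = 7. min AVC = 120 - 28·7 + 2·7^2 = 22.
For P < $22 the firm produces nothing.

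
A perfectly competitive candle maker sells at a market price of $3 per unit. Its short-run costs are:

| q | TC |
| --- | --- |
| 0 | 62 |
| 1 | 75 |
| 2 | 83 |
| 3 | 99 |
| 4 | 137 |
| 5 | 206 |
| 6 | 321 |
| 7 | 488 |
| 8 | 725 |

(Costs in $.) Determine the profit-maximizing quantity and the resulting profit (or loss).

q = 0 (shut down); profit = -$62

Compute π = P·q − TC at each output: q=0: -62; q=1: -72; q=2: -77; q=3: -90; q=4: -125; q=5: -191; q=6: -303; q=7: -467; q=8: -701.
Profit is highest at q = 0. Equivalently, the lowest AVC in the table is 21/2 ≈ $10.50 at q = 2, and P = $3 falls below it — price never covers variable cost, so the firm shuts down and loses only its fixed cost.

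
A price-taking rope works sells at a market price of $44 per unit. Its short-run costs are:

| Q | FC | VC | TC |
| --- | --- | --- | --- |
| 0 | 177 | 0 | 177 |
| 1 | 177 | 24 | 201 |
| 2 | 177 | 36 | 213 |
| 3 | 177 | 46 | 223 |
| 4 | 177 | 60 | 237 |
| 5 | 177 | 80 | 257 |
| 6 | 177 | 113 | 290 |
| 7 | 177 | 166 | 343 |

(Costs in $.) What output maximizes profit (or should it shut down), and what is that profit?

Q = 6; profit = -$26

Compute π = P·Q − TC at each output: Q=0: -177; Q=1: -157; Q=2: -125; Q=3: -91; Q=4: -61; Q=5: -37; Q=6: -26; Q=7: -35.
Profit is maximized at Q = 6. AVC there is 113/6 = $18.83 ≤ P, so producing beats shutting down (which would give -$177).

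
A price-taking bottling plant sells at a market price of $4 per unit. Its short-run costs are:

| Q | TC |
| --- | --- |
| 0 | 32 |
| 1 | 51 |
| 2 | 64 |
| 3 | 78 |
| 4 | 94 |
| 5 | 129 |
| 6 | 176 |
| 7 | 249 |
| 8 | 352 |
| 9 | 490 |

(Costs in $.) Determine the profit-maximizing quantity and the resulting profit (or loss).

Compute π = P·Q − TC at each output: Q=0: -32; Q=1: -47; Q=2: -56; Q=3: -66; Q=4: -78; Q=5: -109; Q=6: -152; Q=7: -221; Q=8: -320; Q=9: -454.
Profit is highest at Q = 0. Equivalently, the lowest AVC in the table is 46/3 ≈ $15.33 at Q = 3, and P = $4 falls below it — price never covers variable cost, so the firm shuts down and loses only its fixed cost.

Q = 0 (shut down); profit = -$32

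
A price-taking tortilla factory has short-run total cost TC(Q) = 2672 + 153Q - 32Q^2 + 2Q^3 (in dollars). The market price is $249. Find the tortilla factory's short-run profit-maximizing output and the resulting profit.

AVC = 153 - 32Q + 2Q^2 has its minimum $25 at Q = 8; price $249 clears that bar, so the firm operates.
MC = 153 - 64Q + 6Q^2. Setting P = MC and taking the root on the rising branch gives Q* = 12.
TR = 249·12 = 2988. TC = 2672 + 684 = 3356. Profit = 2988 − 3356 = -$368.
Shutting down would mean losing the fixed cost of $2672, so operating at a loss of $368 is better by $2304.

Profit = -$368 at Q = 12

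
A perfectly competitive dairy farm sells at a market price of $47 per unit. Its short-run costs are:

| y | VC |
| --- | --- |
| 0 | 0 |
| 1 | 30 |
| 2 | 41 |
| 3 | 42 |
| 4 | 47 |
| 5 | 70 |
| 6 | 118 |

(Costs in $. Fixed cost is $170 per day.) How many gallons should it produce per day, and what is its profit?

y = 5; profit = -$5

Compute π = P·y − TC at each output: y=0: -170; y=1: -153; y=2: -117; y=3: -71; y=4: -29; y=5: -5; y=6: -6.
Profit is maximized at y = 5. AVC there is 70/5 = $14 ≤ P, so producing beats shutting down (which would give -$170).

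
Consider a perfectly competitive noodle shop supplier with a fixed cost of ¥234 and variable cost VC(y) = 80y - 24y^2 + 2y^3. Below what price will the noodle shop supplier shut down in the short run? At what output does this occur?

¥8 per unit, at y = 6

The firm shuts down when price falls below the minimum of average variable cost. AVC = VC/y = 80 - 24y + 2y^2.
At the minimum of AVC, MC = AVC. MC = 80 - 48y + 6y^2; setting MC = AVC gives 4y^2 - 24y = 0, so y = 6. min AVC = 8.
So the shutdown price is ¥8.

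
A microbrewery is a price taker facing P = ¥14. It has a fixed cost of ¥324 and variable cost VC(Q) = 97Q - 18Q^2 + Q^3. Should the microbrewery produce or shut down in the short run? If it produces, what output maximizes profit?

Strip out fixed cost: VC = 97Q - 18Q^2 + Q^3. Then AVC = 97 - 18Q + Q^2 and MC = 97 - 36Q + 3Q^2.
The AVC parabola has its vertex at Q = 18/2 = 9, where AVC = 97 - 18·9 + 9^2 = ¥16.
P = ¥14 lies below min AVC = ¥16; no output level covers variable cost.
Shutting down limits the loss to fixed cost, ¥324.

Shut down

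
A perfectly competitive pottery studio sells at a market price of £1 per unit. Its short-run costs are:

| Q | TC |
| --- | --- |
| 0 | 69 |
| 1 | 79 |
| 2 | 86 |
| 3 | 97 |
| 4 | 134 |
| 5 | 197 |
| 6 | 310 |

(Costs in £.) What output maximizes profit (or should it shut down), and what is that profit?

Tabulate TR − TC: Q=0: -69; Q=1: -78; Q=2: -84; Q=3: -94; Q=4: -130; Q=5: -192; Q=6: -304.
Profit is highest at Q = 0. Equivalently, the lowest AVC in the table is 17/2 ≈ £8.50 at Q = 2, and P = £1 falls below it — price never covers variable cost, so the firm shuts down and loses only its fixed cost.

Q = 0 (shut down); profit = -£69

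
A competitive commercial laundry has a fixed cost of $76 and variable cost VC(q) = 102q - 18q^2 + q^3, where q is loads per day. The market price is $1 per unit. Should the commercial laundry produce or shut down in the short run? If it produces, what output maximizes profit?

Shut down

Strip out fixed cost: VC = 102q - 18q^2 + q^3. Then AVC = 102 - 18q + q^2 and MC = 102 - 36q + 3q^2.
The AVC parabola has its vertex at q = 18/2 = 9, where AVC = 102 - 18·9 + 9^2 = $21.
P = $1 lies below min AVC = $21; no output level covers variable cost.
Shutting down limits the loss to fixed cost, $76.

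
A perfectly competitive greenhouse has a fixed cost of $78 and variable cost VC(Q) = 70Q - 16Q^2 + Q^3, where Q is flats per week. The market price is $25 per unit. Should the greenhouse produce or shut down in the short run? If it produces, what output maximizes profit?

Produce at Q = 9

Variable cost is VC = 70Q - 16Q^2 + Q^3, so AVC = VC/Q = 70 - 16Q + Q^2 and MC = dTC/dQ = 70 - 32Q + 3Q^2.
AVC is minimized where dAVC/dQ = -16 + 2Q = 0, at Q = 8; min AVC = 70 - 16·8 + 8^2 = $6.
Since P = $25 ≥ min AVC = $6, price covers variable cost and the firm should produce.
P = MC gives 45 - 32Q + 3Q^2 = 0, with roots 5/3 and 9. Take the larger (rising MC): Q* = 9.
Check: AVC at Q = 9 is $7 ≤ P, so revenue covers variable cost.
Profit = P·Q − TC = 25·9 − 141 = $84.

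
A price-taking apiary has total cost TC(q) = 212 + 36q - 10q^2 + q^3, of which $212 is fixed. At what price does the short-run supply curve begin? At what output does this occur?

The firm shuts down when price falls below the minimum of average variable cost. AVC = VC/q = 36 - 10q + q^2.
At the minimum of AVC, MC = AVC. MC = 36 - 20q + 3q^2; setting MC = AVC gives 2q^2 - 10q = 0, so q = 5. min AVC = 11.
The firm shuts down for any P below $11.

$11 per unit, at q = 5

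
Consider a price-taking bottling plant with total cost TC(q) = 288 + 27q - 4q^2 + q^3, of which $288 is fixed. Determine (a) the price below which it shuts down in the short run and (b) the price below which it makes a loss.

Shutdown price = $23; break-even price = $87

Shutdown price = min AVC. AVC = 27 - 4q + q^2, with vertex at q = 2 and minimum $23.
ATC = 288/q + 27 - 4q + q^2. Setting dATC/dq = −288/q^2 − 4 + 2q = 0 gives q = 6 (since 2·6^3 − 4·6^2 = 288).
min ATC = 288/6 + 27 − 4·6 + 6^2 = $87. That is the break-even price.
Between these two prices the firm operates at a loss; above $87 it earns a profit.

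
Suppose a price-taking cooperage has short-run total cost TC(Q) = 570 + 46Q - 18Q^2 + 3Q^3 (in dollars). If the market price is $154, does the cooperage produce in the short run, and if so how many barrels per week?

Produce at Q = 6

Variable cost is VC = 46Q - 18Q^2 + 3Q^3, so AVC = VC/Q = 46 - 18Q + 3Q^2 and MC = dTC/dQ = 46 - 36Q + 9Q^2.
The AVC parabola has its vertex at Q = 18/6 = 3, where AVC = 46 - 18·3 + 3·3^2 = $19.
P = $154 exceeds min AVC = $19, so the firm stays open.
P = MC gives -108 - 36Q + 9Q^2 = 0, with roots -2 and 6. Take the larger (rising MC): Q* = 6.
Check: AVC at Q = 6 is $46 ≤ P, so revenue covers variable cost.
Profit = P·Q − TC = 154·6 − 846 = $78.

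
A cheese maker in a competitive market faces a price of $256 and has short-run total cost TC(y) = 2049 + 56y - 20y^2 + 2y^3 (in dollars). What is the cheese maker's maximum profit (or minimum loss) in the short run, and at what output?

AVC = 56 - 20y + 2y^2 has its minimum $6 at y = 5; price $256 clears that bar, so the firm operates.
With MC = 56 - 40y + 6y^2, P = MC on the upward-sloping part at y* = 10.
TR = 256·10 = 2560. TC = 2049 + 560 = 2609. Profit = 2560 − 2609 = -$49.
That loss of $49 beats the $2049 the firm would lose by shutting down; producing recovers $2000 of fixed cost.

Profit = -$49 at y = 10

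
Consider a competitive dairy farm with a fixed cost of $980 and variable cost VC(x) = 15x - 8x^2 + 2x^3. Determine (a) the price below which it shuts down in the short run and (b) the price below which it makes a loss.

Shutdown price = $7; break-even price = $197

Shutdown price = min AVC. AVC = 15 - 8x + 2x^2, with vertex at x = 2 and minimum $7.
ATC = 980/x + 15 - 8x + 2x^2. Setting dATC/dx = −980/x^2 − 8 + 4x = 0 gives x = 7 (since 4·7^3 − 8·7^2 = 980).
min ATC = 980/7 + 15 − 8·7 + 2·7^2 = $197. That is the break-even price.
Between these two prices the firm operates at a loss; above $197 it earns a profit.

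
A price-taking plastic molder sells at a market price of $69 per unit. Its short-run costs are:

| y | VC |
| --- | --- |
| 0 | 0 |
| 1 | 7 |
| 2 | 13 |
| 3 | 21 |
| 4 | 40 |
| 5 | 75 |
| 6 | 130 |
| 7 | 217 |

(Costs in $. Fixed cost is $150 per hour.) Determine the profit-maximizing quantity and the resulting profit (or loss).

Profit at each row (π = 69y − TC): y=0: -150; y=1: -88; y=2: -25; y=3: 36; y=4: 86; y=5: 120; y=6: 134; y=7: 116.
Profit is maximized at y = 6. AVC there is 130/6 = $21.67 ≤ P, so producing beats shutting down (which would give -$150).

y = 6; profit = $134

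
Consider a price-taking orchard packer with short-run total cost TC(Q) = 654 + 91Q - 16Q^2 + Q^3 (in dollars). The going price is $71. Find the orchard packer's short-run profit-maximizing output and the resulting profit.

AVC = 91 - 16Q + Q^2 has its minimum $27 at Q = 8; price $71 clears that bar, so the firm operates.
MC = 91 - 32Q + 3Q^2. Setting P = MC and taking the root on the rising branch gives Q* = 10.
TR = 71·10 = 710. TC = 654 + 310 = 964. Profit = 710 − 964 = -$254.
Shutting down would mean losing the fixed cost of $654, so operating at a loss of $254 is better by $400.

Profit = -$254 at Q = 10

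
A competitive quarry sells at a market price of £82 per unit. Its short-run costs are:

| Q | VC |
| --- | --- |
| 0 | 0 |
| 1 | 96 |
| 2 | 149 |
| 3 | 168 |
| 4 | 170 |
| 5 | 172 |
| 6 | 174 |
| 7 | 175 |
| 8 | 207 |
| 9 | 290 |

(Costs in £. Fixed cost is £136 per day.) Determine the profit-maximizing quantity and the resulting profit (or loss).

Tabulate TR − TC: Q=0: -136; Q=1: -150; Q=2: -121; Q=3: -58; Q=4: 22; Q=5: 102; Q=6: 182; Q=7: 263; Q=8: 313; Q=9: 312.
Profit is maximized at Q = 8. AVC there is 207/8 = £25.88 ≤ P, so producing beats shutting down (which would give -£136).

Q = 8; profit = £313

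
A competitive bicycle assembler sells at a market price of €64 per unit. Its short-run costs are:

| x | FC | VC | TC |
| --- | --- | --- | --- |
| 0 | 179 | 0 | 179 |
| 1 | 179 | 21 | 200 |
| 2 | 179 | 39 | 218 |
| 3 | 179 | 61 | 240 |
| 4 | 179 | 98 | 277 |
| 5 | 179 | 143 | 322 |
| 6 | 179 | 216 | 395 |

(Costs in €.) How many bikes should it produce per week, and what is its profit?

x = 5; profit = -€2

Tabulate TR − TC: x=0: -179; x=1: -136; x=2: -90; x=3: -48; x=4: -21; x=5: -2; x=6: -11.
Profit is maximized at x = 5. AVC there is 143/5 = €28.60 ≤ P, so producing beats shutting down (which would give -€179).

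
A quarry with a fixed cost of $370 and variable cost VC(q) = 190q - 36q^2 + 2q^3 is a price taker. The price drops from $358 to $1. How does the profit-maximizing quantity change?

MC = 190 - 72q + 6q^2; the shutdown threshold is min AVC = $28 (at q = 9).
With P = $358 above the shutdown price, P = MC gives q = 14.
At P = $1 < min AVC = $28, price no longer covers variable cost at any output, so the firm shuts down: q = 0.

Output falls from 14 to 0 (the firm shuts down)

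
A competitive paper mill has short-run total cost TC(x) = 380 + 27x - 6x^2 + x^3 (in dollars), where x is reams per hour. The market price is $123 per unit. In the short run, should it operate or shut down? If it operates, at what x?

Produce at x = 8

From TC, MC = TC'(x) = 27 - 12x + 3x^2 and AVC = VC/x = 27 - 6x + x^2.
The AVC parabola has its vertex at x = 6/2 = 3, where AVC = 27 - 6·3 + 3^2 = $18.
Since P = $123 ≥ min AVC = $18, price covers variable cost and the firm should produce.
Solving P = MC: -96 - 12x + 3x^2 = 0 ⇒ x = -4 or 8. On the upward-sloping branch, x* = 8.
Check: AVC at x = 8 is $43 ≤ P, so revenue covers variable cost.
Profit = P·x − TC = 123·8 − 724 = $260.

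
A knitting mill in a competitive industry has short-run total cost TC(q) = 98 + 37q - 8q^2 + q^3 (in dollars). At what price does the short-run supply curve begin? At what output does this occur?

$21 per unit, at q = 4

The shutdown price is the minimum of AVC. VC = 37q - 8q^2 + q^3, so AVC = 37 - 8q + q^2.
dAVC/dq = -8 + 2q = 0 gives q = 4. min AVC = 37 - 8·4 + 4^2 = 21.
The firm shuts down for any P below $21.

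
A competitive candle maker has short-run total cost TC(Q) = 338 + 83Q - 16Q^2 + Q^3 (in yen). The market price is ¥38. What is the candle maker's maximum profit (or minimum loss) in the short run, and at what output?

AVC = 83 - 16Q + Q^2 has its minimum ¥19 at Q = 8; price ¥38 clears that bar, so the firm operates.
With MC = 83 - 32Q + 3Q^2, P = MC on the upward-sloping part at Q* = 9.
TR = 38·9 = 342. TC = 338 + 180 = 518. Profit = 342 − 518 = -¥176.
By producing, the firm covers all variable cost plus ¥162 of fixed cost; shutting down would lose the full ¥338.

Profit = -¥176 at Q = 9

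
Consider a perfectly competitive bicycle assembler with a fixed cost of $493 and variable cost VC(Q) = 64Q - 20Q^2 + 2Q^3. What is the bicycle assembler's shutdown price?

The shutdown price is the minimum of AVC. VC = 64Q - 20Q^2 + 2Q^3, so AVC = 64 - 20Q + 2Q^2.
At the minimum of AVC, MC = AVC. MC = 64 - 40Q + 6Q^2; setting MC = AVC gives 4Q^2 - 20Q = 0, so Q = 5. min AVC = 14.
So the shutdown price is $14.

$14 per unit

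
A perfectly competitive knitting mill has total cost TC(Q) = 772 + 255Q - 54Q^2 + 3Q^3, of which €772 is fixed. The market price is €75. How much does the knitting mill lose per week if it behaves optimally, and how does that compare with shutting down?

Profit = -€172 at Q = 10

AVC = 255 - 54Q + 3Q^2; min AVC = €12 at Q = 9. Since P = €75 ≥ min AVC, the firm produces.
With MC = 255 - 108Q + 9Q^2, P = MC on the upward-sloping part at Q* = 10.
TR = 75·10 = 750. TC = 772 + 150 = 922. Profit = 750 − 922 = -€172.
That loss of €172 beats the €772 the firm would lose by shutting down; producing recovers €600 of fixed cost.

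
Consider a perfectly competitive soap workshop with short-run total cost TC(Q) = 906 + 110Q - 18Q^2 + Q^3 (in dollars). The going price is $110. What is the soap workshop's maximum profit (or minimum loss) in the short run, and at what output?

AVC = 110 - 18Q + Q^2 has its minimum $29 at Q = 9; price $110 clears that bar, so the firm operates.
MC = 110 - 36Q + 3Q^2. Setting P = MC and taking the root on the rising branch gives Q* = 12.
TR = 110·12 = 1320. TC = 906 + 456 = 1362. Profit = 1320 − 1362 = -$42.
That loss of $42 beats the $906 the firm would lose by shutting down; producing recovers $864 of fixed cost.

Profit = -$42 at Q = 12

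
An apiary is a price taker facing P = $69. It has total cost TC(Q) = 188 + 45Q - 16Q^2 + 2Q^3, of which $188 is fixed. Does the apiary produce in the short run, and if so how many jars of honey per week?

Variable cost is VC = 45Q - 16Q^2 + 2Q^3, so AVC = VC/Q = 45 - 16Q + 2Q^2 and MC = dTC/dQ = 45 - 32Q + 6Q^2.
AVC hits its minimum where MC = AVC, at Q = 4, giving min AVC = 45 - 16·4 + 2·4^2 = $13.
Because $69 ≥ $13, revenue can cover variable cost; the firm operates.
Solving P = MC: -24 - 32Q + 6Q^2 = 0 ⇒ Q = -2/3 or 6. On the upward-sloping branch, Q* = 6.
Check: AVC at Q = 6 is $21 ≤ P, so revenue covers variable cost.
Profit = P·Q − TC = 69·6 − 314 = $100.

Produce at Q = 6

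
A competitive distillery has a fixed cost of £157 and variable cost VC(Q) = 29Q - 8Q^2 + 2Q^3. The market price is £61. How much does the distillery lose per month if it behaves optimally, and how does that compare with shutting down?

AVC = 29 - 8Q + 2Q^2 has its minimum £21 at Q = 2; price £61 clears that bar, so the firm operates.
MC = 29 - 16Q + 6Q^2. Setting P = MC and taking the root on the rising branch gives Q* = 4.
TR = 61·4 = 244. TC = 157 + 116 = 273. Profit = 244 − 273 = -£29.
By producing, the firm covers all variable cost plus £128 of fixed cost; shutting down would lose the full £157.

Profit = -£29 at Q = 4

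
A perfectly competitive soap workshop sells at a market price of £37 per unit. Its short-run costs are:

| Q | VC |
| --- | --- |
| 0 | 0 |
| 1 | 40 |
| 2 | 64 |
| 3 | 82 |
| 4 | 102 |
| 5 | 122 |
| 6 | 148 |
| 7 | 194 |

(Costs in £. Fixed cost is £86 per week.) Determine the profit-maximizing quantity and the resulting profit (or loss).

Tabulate TR − TC: Q=0: -86; Q=1: -89; Q=2: -76; Q=3: -57; Q=4: -40; Q=5: -23; Q=6: -12; Q=7: -21.
Profit is maximized at Q = 6. AVC there is 148/6 = £24.67 ≤ P, so producing beats shutting down (which would give -£86).

Q = 6; profit = -£12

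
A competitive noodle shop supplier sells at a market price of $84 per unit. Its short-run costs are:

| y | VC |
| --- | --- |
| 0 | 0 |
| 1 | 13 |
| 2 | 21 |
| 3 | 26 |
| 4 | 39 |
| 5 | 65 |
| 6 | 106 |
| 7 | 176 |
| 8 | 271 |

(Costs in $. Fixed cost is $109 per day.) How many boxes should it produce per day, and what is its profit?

Compute π = P·y − TC at each output: y=0: -109; y=1: -38; y=2: 38; y=3: 117; y=4: 188; y=5: 246; y=6: 289; y=7: 303; y=8: 292.
Profit is maximized at y = 7. AVC there is 176/7 = $25.14 ≤ P, so producing beats shutting down (which would give -$109).

y = 7; profit = $303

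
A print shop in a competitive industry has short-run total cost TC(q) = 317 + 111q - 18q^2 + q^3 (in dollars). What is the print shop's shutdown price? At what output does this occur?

$30 per unit, at q = 9

Short-run supply begins at min AVC. From VC = 111q - 18q^2 + q^3, AVC = 111 - 18q + q^2.
At the minimum of AVC, MC = AVC. MC = 111 - 36q + 3q^2; setting MC = AVC gives 2q^2 - 18q = 0, so q = 9. min AVC = 30.
The firm shuts down for any P below $30.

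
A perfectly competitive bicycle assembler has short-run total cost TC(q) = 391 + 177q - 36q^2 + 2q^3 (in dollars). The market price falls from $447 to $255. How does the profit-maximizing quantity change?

AVC = 177 - 36q + 2q^2, minimized at q = 9 where min AVC = $15. MC = 177 - 72q + 6q^2.
At P = $447 ≥ min AVC, set P = MC on the rising branch: q = 15.
At P = $255 ≥ min AVC, set P = MC: q = 13. The firm stays open but cuts output.

Output falls from 15 to 13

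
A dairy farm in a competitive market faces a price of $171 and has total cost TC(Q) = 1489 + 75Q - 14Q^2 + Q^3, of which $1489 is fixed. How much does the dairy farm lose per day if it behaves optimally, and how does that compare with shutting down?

Profit = -$49 at Q = 12

AVC = 75 - 14Q + Q^2; min AVC = $26 at Q = 7. Since P = $171 ≥ min AVC, the firm produces.
MC = 75 - 28Q + 3Q^2. Setting P = MC and taking the root on the rising branch gives Q* = 12.
TR = 171·12 = 2052. TC = 1489 + 612 = 2101. Profit = 2052 − 2101 = -$49.
By producing, the firm covers all variable cost plus $1440 of fixed cost; shutting down would lose the full $1489.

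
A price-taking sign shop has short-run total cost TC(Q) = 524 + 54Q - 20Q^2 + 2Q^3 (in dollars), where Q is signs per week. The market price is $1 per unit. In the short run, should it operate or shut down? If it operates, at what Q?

Shut down

From TC, MC = TC'(Q) = 54 - 40Q + 6Q^2 and AVC = VC/Q = 54 - 20Q + 2Q^2.
The AVC parabola has its vertex at Q = 20/4 = 5, where AVC = 54 - 20·5 + 2·5^2 = $4.
P = $1 lies below min AVC = $4; no output level covers variable cost.
The firm minimizes its loss by shutting down and losing only its fixed cost of $524.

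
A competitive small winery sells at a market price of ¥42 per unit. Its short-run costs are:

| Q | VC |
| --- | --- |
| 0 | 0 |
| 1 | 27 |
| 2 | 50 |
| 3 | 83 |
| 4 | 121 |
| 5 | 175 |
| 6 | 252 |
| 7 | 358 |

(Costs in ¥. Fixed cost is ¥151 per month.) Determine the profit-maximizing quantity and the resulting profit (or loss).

Compute π = P·Q − TC at each output: Q=0: -151; Q=1: -136; Q=2: -117; Q=3: -108; Q=4: -104; Q=5: -116; Q=6: -151; Q=7: -215.
Profit is maximized at Q = 4. AVC there is 121/4 = ¥30.25 ≤ P, so producing beats shutting down (which would give -¥151).

Q = 4; profit = -¥104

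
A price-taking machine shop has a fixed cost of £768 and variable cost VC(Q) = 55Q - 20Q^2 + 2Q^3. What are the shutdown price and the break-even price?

Shutdown price = £5; break-even price = £119

AVC = 55 - 20Q + 2Q^2; minimized at Q = 5, giving min AVC = £5. That is the shutdown price.
ATC = 768/Q + 55 - 20Q + 2Q^2. Setting dATC/dQ = −768/Q^2 − 20 + 4Q = 0 gives Q = 8 (since 4·8^3 − 20·8^2 = 768).
min ATC = 768/8 + 55 − 20·8 + 2·8^2 = £119. That is the break-even price.
Between these two prices the firm operates at a loss; above £119 it earns a profit.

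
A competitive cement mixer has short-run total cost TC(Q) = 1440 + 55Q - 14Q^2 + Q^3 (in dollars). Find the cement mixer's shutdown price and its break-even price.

Shutdown price = $6; break-even price = $151

Shutdown price = min AVC. AVC = 55 - 14Q + Q^2, with vertex at Q = 7 and minimum $6.
ATC = 1440/Q + 55 - 14Q + Q^2. Setting dATC/dQ = −1440/Q^2 − 14 + 2Q = 0 gives Q = 12 (since 2·12^3 − 14·12^2 = 1440).
min ATC = 1440/12 + 55 − 14·12 + 12^2 = $151. That is the break-even price.
Between these two prices the firm operates at a loss; above $151 it earns a profit.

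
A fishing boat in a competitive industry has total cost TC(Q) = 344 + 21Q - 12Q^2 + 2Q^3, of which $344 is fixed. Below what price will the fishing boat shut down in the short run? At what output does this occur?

Short-run supply begins at min AVC. From VC = 21Q - 12Q^2 + 2Q^3, AVC = 21 - 12Q + 2Q^2.
At the minimum of AVC, MC = AVC. MC = 21 - 24Q + 6Q^2; setting MC = AVC gives 4Q^2 - 12Q = 0, so Q = 3. min AVC = 3.
The firm shuts down for any P below $3.

$3 per unit, at Q = 3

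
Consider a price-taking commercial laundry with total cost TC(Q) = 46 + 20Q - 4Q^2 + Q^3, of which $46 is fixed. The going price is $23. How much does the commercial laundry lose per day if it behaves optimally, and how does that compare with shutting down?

AVC = 20 - 4Q + Q^2 has its minimum $16 at Q = 2; price $23 clears that bar, so the firm operates.
MC = 20 - 8Q + 3Q^2. Setting P = MC and taking the root on the rising branch gives Q* = 3.
TR = 23·3 = 69. TC = 46 + 51 = 97. Profit = 69 − 97 = -$28.
Shutting down would mean losing the fixed cost of $46, so operating at a loss of $28 is better by $18.

Profit = -$28 at Q = 3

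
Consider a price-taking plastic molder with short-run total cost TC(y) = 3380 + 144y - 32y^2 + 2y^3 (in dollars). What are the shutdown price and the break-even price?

AVC = 144 - 32y + 2y^2; minimized at y = 8, giving min AVC = $16. That is the shutdown price.
ATC = 3380/y + 144 - 32y + 2y^2. Setting dATC/dy = −3380/y^2 − 32 + 4y = 0 gives y = 13 (since 4·13^3 − 32·13^2 = 3380).
min ATC = 3380/13 + 144 − 32·13 + 2·13^2 = $326. That is the break-even price.
For $16 ≤ P < $326 the firm produces at a loss; below $16 it shuts down.

Shutdown price = $16; break-even price = $326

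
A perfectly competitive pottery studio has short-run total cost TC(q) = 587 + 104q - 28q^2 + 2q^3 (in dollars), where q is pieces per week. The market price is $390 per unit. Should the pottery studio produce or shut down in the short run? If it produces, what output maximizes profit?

Produce at q = 13

Variable cost is VC = 104q - 28q^2 + 2q^3, so AVC = VC/q = 104 - 28q + 2q^2 and MC = dTC/dq = 104 - 56q + 6q^2.
AVC is minimized where dAVC/dq = -28 + 4q = 0, at q = 7; min AVC = 104 - 28·7 + 2·7^2 = $6.
Since P = $390 ≥ min AVC = $6, price covers variable cost and the firm should produce.
Set P = MC: 390 = 104 - 56q + 6q^2 → -286 - 56q + 6q^2 = 0. The roots are q = -11/3 and q = 13; the profit-maximizing output is on the rising part of MC, so q* = 13.
Check: AVC at q = 13 is $78 ≤ P, so revenue covers variable cost.
Profit = P·q − TC = 390·13 − 1601 = $3469.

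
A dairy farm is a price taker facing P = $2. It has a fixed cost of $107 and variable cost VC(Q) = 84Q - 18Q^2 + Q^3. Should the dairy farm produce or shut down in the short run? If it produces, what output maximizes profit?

Shut down

Variable cost is VC = 84Q - 18Q^2 + Q^3, so AVC = VC/Q = 84 - 18Q + Q^2 and MC = dTC/dQ = 84 - 36Q + 3Q^2.
AVC hits its minimum where MC = AVC, at Q = 9, giving min AVC = 84 - 18·9 + 9^2 = $3.
With P < min AVC ($2 < $3), every unit sold adds to the loss.
The firm minimizes its loss by shutting down and losing only its fixed cost of $107.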